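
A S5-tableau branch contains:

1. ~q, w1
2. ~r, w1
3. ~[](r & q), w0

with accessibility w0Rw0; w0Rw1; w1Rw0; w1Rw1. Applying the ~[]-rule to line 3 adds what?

a fresh world w2 with w0Rw2, and ~(r & q) at w2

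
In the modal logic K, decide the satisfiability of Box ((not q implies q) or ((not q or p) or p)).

1. Box ((not q implies q) or ((not q or p) or p)), u

Yes, satisfiable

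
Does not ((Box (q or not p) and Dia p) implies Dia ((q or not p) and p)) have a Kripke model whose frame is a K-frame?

No, unsatisfiable

1. not ((Box (q or not p) and Dia p) implies Dia ((q or not p) and p)), 0
2. Box (q or not p) and Dia p, 0
3. not Dia ((q or not p) and p), 0
4. Box (q or not p), 0
5. Dia p, 0
6. p, 1
7. not ((q or not p) and p), 1
8. q or not p, 1
9. not (q or not p), 1
10. not q, 1
11. not p, 1
Accessibility: 0R1
Branch closes: p and not p both at 1.
(One branch shown.) All branches close.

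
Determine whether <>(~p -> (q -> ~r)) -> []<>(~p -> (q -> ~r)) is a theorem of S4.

Tableau for the negation ~(<>(~p -> (q -> ~r)) -> []<>(~p -> (q -> ~r))):
1. ~(<>(~p -> (q -> ~r)) -> []<>(~p -> (q -> ~r))), w0
2. <>(~p -> (q -> ~r)), w0
3. ~[]<>(~p -> (q -> ~r)), w0
4. ~p -> (q -> ~r), w1
5. q -> ~r, w1
6. ~r, w1
7. ~<>(~p -> (q -> ~r)), w2
8. ~(~p -> (q -> ~r)), w2
9. ~p, w2
10. ~(q -> ~r), w2
11. q, w2
12. r, w2
Accessibility: w0Rw0, w0Rw1, w0Rw2, w1Rw1, w2Rw2
The negation has an open branch (countermodel exists).

Invalid (countermodel exists)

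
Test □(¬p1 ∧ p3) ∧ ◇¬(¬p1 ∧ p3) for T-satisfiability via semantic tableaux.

1. □(¬p1 ∧ p3) ∧ ◇¬(¬p1 ∧ p3), w0
2. □(¬p1 ∧ p3), w0
3. ◇¬(¬p1 ∧ p3), w0
4. ¬p1 ∧ p3, w0
5. ¬p1, w0
6. p3, w0
7. ¬(¬p1 ∧ p3), w1
8. ¬p1 ∧ p3, w1
9. ¬p1, w1
10. p3, w1
11. ¬p3, w1
Accessibility: w0Rw0, w0Rw1, w1Rw1
Branch closes: p3 and ¬p3 both at w1.
(One branch shown.) All branches close.

Unsatisfiable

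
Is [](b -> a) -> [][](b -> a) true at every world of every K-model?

Invalid (countermodel exists)

Tableau for the negation ~([](b -> a) -> [][](b -> a)):
1. ~([](b -> a) -> [][](b -> a)), u
2. [](b -> a), u   [~->-rule on 1]
3. ~[][](b -> a), u   [~->-rule on 1]
4. ~[](b -> a), v   [~[]-rule on 3: fresh world v, uRv]
5. b -> a, v   [[]-rule on 2 via uRv]
6. a, v   [->-rule on 5 (branches; this branch)]
7. ~(b -> a), w   [~[]-rule on 4: fresh world w, vRw]
8. b, w   [~->-rule on 7]
9. ~a, w   [~->-rule on 7]
Accessibility: uRv, vRw
The negation has an open branch (countermodel exists).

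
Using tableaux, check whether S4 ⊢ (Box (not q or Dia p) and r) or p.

Tableau for the negation not ((Box (not q or Dia p) and r) or p):
1. not ((Box (not q or Dia p) and r) or p), u
2. not (Box (not q or Dia p) and r), u
3. not p, u
4. not r, u
Accessibility: uRu
The negation has an open branch (countermodel exists).

No, not valid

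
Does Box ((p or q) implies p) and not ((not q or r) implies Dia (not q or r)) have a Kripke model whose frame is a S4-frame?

1. Box ((p or q) implies p) and not ((not q or r) implies Dia (not q or r)), u
2. Box ((p or q) implies p), u
3. not ((not q or r) implies Dia (not q or r)), u
4. not q or r, u
5. not Dia (not q or r), u
6. (p or q) implies p, u
7. not (not q or r), u
8. q, u
9. not r, u
10. r, u
Accessibility: uRu
Branch closes: r and not r both at u.
All branches of the tableau close; one closing branch shown above.

Unsatisfiable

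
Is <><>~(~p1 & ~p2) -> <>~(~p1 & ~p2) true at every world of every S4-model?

Tableau for the negation ~(<><>~(~p1 & ~p2) -> <>~(~p1 & ~p2)):
1. ~(<><>~(~p1 & ~p2) -> <>~(~p1 & ~p2)), u
2. <><>~(~p1 & ~p2), u
3. ~<>~(~p1 & ~p2), u
4. ~p1 & ~p2, u
5. ~p1, u
6. ~p2, u
7. <>~(~p1 & ~p2), v
8. ~p1 & ~p2, v
9. ~p1, v
10. ~p2, v
11. ~(~p1 & ~p2), w
12. ~p1 & ~p2, w
13. ~p1, w
14. ~p2, w
15. p2, w
Accessibility: uRu, uRv, uRw, vRv, vRw, wRw
Branch closes: p2 and ~p2 both at w.
All branches of the negation close; one closing branch shown above.

Valid in S4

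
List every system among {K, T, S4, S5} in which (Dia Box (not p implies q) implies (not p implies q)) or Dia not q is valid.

T, S4, S5

T-tableau for the negation not ((Dia Box (not p implies q) implies (not p implies q)) or Dia not q):
1. not ((Dia Box (not p implies q) implies (not p implies q)) or Dia not q), w0
2. not (Dia Box (not p implies q) implies (not p implies q)), w0   [neg-or-rule on 1]
3. not Dia not q, w0   [neg-or-rule on 1]
4. Dia Box (not p implies q), w0   [neg-implies-rule on 2]
5. not (not p implies q), w0   [neg-implies-rule on 2]
6. not p, w0   [neg-implies-rule on 5]
7. not q, w0   [neg-implies-rule on 5]
8. q, w0   [neg-Dia-rule on 3 via w0Rw0]
Accessibility: w0Rw0
Branch closes: q and not q both at w0.
Every branch closes (one shown): valid in T, hence also in S4, S5 (every theorem of T is a theorem of S4 and S5).
K-tableau for the negation not ((Dia Box (not p implies q) implies (not p implies q)) or Dia not q):
1. not ((Dia Box (not p implies q) implies (not p implies q)) or Dia not q), w0
2. not (Dia Box (not p implies q) implies (not p implies q)), w0   [neg-or-rule on 1]
3. not Dia not q, w0   [neg-or-rule on 1]
4. Dia Box (not p implies q), w0   [neg-implies-rule on 2]
5. not (not p implies q), w0   [neg-implies-rule on 2]
6. not p, w0   [neg-implies-rule on 5]
7. not q, w0   [neg-implies-rule on 5]
8. Box (not p implies q), w1   [Dia-rule on 4: fresh world w1, w0Rw1]
9. q, w1   [neg-Dia-rule on 3 via w0Rw1]
Accessibility: w0Rw1
Complete open branch: countermodel on a K-frame, so not valid in K.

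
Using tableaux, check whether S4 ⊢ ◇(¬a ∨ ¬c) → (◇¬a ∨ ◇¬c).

Tableau for the negation ¬(◇(¬a ∨ ¬c) → (◇¬a ∨ ◇¬c)):
1. ¬(◇(¬a ∨ ¬c) → (◇¬a ∨ ◇¬c)), 0
2. ◇(¬a ∨ ¬c), 0   [¬→-rule on 1]
3. ¬(◇¬a ∨ ◇¬c), 0   [¬→-rule on 1]
4. ¬◇¬a, 0   [¬∨-rule on 3]
5. ¬◇¬c, 0   [¬∨-rule on 3]
6. a, 0   [¬◇-rule on 4 via 0R0]
7. c, 0   [¬◇-rule on 5 via 0R0]
8. ¬a ∨ ¬c, 1   [◇-rule on 2: fresh world 1, 0R1]
9. a, 1   [¬◇-rule on 4 via 0R1]
10. c, 1   [¬◇-rule on 5 via 0R1]
11. ¬c, 1   [∨-rule on 8 (branches; this branch)]
Accessibility: 0R0, 0R1, 1R1
Branch closes: c and ¬c both at 1.
All branches of the negation close; one closing branch shown above.

Valid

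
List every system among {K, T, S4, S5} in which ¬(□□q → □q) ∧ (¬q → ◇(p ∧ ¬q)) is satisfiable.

K

T-tableau for the formula:
1. ¬(□□q → □q) ∧ (¬q → ◇(p ∧ ¬q)), 0
2. ¬(□□q → □q), 0
3. ¬q → ◇(p ∧ ¬q), 0
4. □□q, 0
5. ¬□q, 0
6. □q, 0
7. q, 0
8. ◇(p ∧ ¬q), 0
9. ¬q, 1
10. □q, 1
11. q, 1
Accessibility: 0R0, 0R1, 1R1
Branch closes: q and ¬q both at 1.
Every branch closes (one shown): unsatisfiable in T, hence also in S4, S5 (every S4/S5-frame is a T-frame).
K-tableau for the formula:
1. ¬(□□q → □q) ∧ (¬q → ◇(p ∧ ¬q)), 0
2. ¬(□□q → □q), 0
3. ¬q → ◇(p ∧ ¬q), 0
4. □□q, 0
5. ¬□q, 0
6. ◇(p ∧ ¬q), 0
7. ¬q, 1
8. □q, 1
9. p ∧ ¬q, 2
10. p, 2
11. ¬q, 2
12. □q, 2
Accessibility: 0R1, 0R2
Complete open branch: satisfiable in K.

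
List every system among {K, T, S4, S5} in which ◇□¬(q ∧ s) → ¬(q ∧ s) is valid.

S5

S4-tableau for the negation ¬(◇□¬(q ∧ s) → ¬(q ∧ s)):
1. ¬(◇□¬(q ∧ s) → ¬(q ∧ s)), w0
2. ◇□¬(q ∧ s), w0   [¬→-rule on 1]
3. q ∧ s, w0   [¬→-rule on 1]
4. q, w0   [∧-rule on 3]
5. s, w0   [∧-rule on 3]
6. □¬(q ∧ s), w1   [◇-rule on 2: fresh world w1, w0Rw1]
7. ¬(q ∧ s), w1   [□-rule on 6 via w1Rw1]
8. ¬s, w1   [¬∧-rule on 7 (branches; this branch)]
Accessibility: w0Rw0, w0Rw1, w1Rw1
Complete open branch: countermodel on an S4-frame, so not valid in S4, nor in K, T (the same frame is also a K-frame and a T-frame).
S5-tableau for the negation ¬(◇□¬(q ∧ s) → ¬(q ∧ s)):
1. ¬(◇□¬(q ∧ s) → ¬(q ∧ s)), w0
2. ◇□¬(q ∧ s), w0   [¬→-rule on 1]
3. q ∧ s, w0   [¬→-rule on 1]
4. q, w0   [∧-rule on 3]
5. s, w0   [∧-rule on 3]
6. □¬(q ∧ s), w1   [◇-rule on 2: fresh world w1, w0Rw1]
7. ¬(q ∧ s), w0   [□-rule on 6 via w1Rw0]
8. ¬(q ∧ s), w1   [□-rule on 6 via w1Rw1]
9. ¬s, w0   [¬∧-rule on 7 (branches; this branch)]
Accessibility: w0Rw0, w0Rw1, w1Rw0, w1Rw1
Branch closes: s and ¬s both at w0.
Every branch closes (one shown): valid in S5.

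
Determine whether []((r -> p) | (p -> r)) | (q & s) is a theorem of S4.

Valid in S4

Tableau for the negation ~([]((r -> p) | (p -> r)) | (q & s)):
1. ~([]((r -> p) | (p -> r)) | (q & s)), 0
2. ~[]((r -> p) | (p -> r)), 0
3. ~(q & s), 0
4. ~s, 0
5. ~((r -> p) | (p -> r)), 1
6. ~(r -> p), 1
7. ~(p -> r), 1
8. r, 1
9. ~p, 1
10. p, 1
11. ~r, 1
Accessibility: 0R0, 0R1, 1R1
Branch closes: p and ~p both at 1.
All branches of the negation close; one closing branch shown above.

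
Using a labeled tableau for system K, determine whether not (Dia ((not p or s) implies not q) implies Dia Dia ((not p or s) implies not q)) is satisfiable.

Yes, satisfiable

1. not (Dia ((not p or s) implies not q) implies Dia Dia ((not p or s) implies not q)), w0
2. Dia ((not p or s) implies not q), w0
3. not Dia Dia ((not p or s) implies not q), w0
4. (not p or s) implies not q, w1
5. not Dia ((not p or s) implies not q), w1
6. not q, w1
Accessibility: w0Rw1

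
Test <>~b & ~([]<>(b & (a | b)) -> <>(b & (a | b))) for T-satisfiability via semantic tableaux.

Unsatisfiable

1. <>~b & ~([]<>(b & (a | b)) -> <>(b & (a | b))), 0
2. <>~b, 0
3. ~([]<>(b & (a | b)) -> <>(b & (a | b))), 0
4. []<>(b & (a | b)), 0
5. ~<>(b & (a | b)), 0
6. <>(b & (a | b)), 0
7. ~(b & (a | b)), 0
8. ~(a | b), 0
9. ~a, 0
10. ~b, 0
11. ~b, 1
12. <>(b & (a | b)), 1
13. ~(b & (a | b)), 1
14. ~(a | b), 1
15. ~a, 1
16. b & (a | b), 2
17. b, 2
18. a | b, 2
19. <>(b & (a | b)), 2
20. ~(b & (a | b)), 2
21. ~(a | b), 2
22. ~a, 2
23. ~b, 2
Accessibility: 0R0, 0R1, 0R2, 1R1, 2R2
Branch closes: b and ~b both at 2.
Every branch closes; the branch above is one of them.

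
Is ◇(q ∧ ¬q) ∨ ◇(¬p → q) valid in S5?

Tableau for the negation ¬(◇(q ∧ ¬q) ∨ ◇(¬p → q)):
1. ¬(◇(q ∧ ¬q) ∨ ◇(¬p → q)), u
2. ¬◇(q ∧ ¬q), u
3. ¬◇(¬p → q), u
4. ¬(q ∧ ¬q), u
5. ¬(¬p → q), u
6. ¬p, u
7. ¬q, u
Accessibility: uRu
The negation has an open branch (countermodel exists).

No, not valid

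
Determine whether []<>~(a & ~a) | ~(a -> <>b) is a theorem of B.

Tableau for the negation ~([]<>~(a & ~a) | ~(a -> <>b)):
1. ~([]<>~(a & ~a) | ~(a -> <>b)), 0
2. ~[]<>~(a & ~a), 0
3. a -> <>b, 0
4. <>b, 0
5. ~<>~(a & ~a), 1
6. a & ~a, 0
7. a, 0
8. ~a, 0
Accessibility: 0R0, 0R1, 1R0, 1R1
Branch closes: a and ~a both at 0.
Every branch of the negation's tableau closes; the branch above is one of them.

Yes, valid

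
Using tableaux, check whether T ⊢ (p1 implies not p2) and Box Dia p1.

Tableau for the negation not ((p1 implies not p2) and Box Dia p1):
1. not ((p1 implies not p2) and Box Dia p1), w0
2. not Box Dia p1, w0   [neg-and-rule on 1 (branches; this branch)]
3. not Dia p1, w1   [neg-Box-rule on 2: fresh world w1, w0Rw1]
4. not p1, w1   [neg-Dia-rule on 3 via w1Rw1]
Accessibility: w0Rw0, w0Rw1, w1Rw1
The negation has an open branch (countermodel exists).

Invalid (countermodel exists)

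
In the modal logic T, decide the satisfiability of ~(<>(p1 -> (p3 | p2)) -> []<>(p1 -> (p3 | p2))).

Yes, satisfiable

1. ~(<>(p1 -> (p3 | p2)) -> []<>(p1 -> (p3 | p2))), 0
2. <>(p1 -> (p3 | p2)), 0
3. ~[]<>(p1 -> (p3 | p2)), 0
4. p1 -> (p3 | p2), 1
5. p3 | p2, 1
6. p2, 1
7. ~<>(p1 -> (p3 | p2)), 2
8. ~(p1 -> (p3 | p2)), 2
9. p1, 2
10. ~(p3 | p2), 2
11. ~p3, 2
12. ~p2, 2
Accessibility: 0R0, 0R1, 0R2, 1R1, 2R2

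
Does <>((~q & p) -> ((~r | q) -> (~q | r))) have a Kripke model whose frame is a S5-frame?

1. <>((~q & p) -> ((~r | q) -> (~q | r))), 0
2. (~q & p) -> ((~r | q) -> (~q | r)), 1   [<>-rule on 1: fresh world 1, 0R1]
3. (~r | q) -> (~q | r), 1   [->-rule on 2 (branches; this branch)]
4. ~q | r, 1   [->-rule on 3 (branches; this branch)]
5. r, 1   [|-rule on 4 (branches; this branch)]
Accessibility: 0R0, 0R1, 1R0, 1R1

Yes, satisfiable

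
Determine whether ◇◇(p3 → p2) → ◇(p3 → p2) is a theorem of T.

Tableau for the negation ¬(◇◇(p3 → p2) → ◇(p3 → p2)):
1. ¬(◇◇(p3 → p2) → ◇(p3 → p2)), 0
2. ◇◇(p3 → p2), 0
3. ¬◇(p3 → p2), 0
4. ¬(p3 → p2), 0
5. p3, 0
6. ¬p2, 0
7. ◇(p3 → p2), 1
8. ¬(p3 → p2), 1
9. p3, 1
10. ¬p2, 1
11. p3 → p2, 2
12. p2, 2
Accessibility: 0R0, 0R1, 1R1, 1R2, 2R2
The negation has an open branch (countermodel exists).

No, not valid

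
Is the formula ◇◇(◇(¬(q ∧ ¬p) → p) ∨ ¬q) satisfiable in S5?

Yes, satisfiable

1. ◇◇(◇(¬(q ∧ ¬p) → p) ∨ ¬q), 0
2. ◇(◇(¬(q ∧ ¬p) → p) ∨ ¬q), 1
3. ◇(¬(q ∧ ¬p) → p) ∨ ¬q, 2
4. ¬q, 2
Accessibility: 0R0, 0R1, 0R2, 1R0, 1R1, 1R2, 2R0, 2R1, 2R2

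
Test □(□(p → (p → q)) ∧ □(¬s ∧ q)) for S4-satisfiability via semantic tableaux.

Satisfiable (open branch found)

1. □(□(p → (p → q)) ∧ □(¬s ∧ q)), w0
2. □(p → (p → q)) ∧ □(¬s ∧ q), w0
3. □(p → (p → q)), w0
4. □(¬s ∧ q), w0
5. p → (p → q), w0
6. ¬s ∧ q, w0
7. ¬s, w0
8. q, w0
9. p → q, w0
Accessibility: w0Rw0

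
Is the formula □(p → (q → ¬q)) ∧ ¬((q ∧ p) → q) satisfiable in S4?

1. □(p → (q → ¬q)) ∧ ¬((q ∧ p) → q), 0
2. □(p → (q → ¬q)), 0   [∧-rule on 1]
3. ¬((q ∧ p) → q), 0   [∧-rule on 1]
4. q ∧ p, 0   [¬→-rule on 3]
5. ¬q, 0   [¬→-rule on 3]
6. q, 0   [∧-rule on 4]
7. p, 0   [∧-rule on 4]
Accessibility: 0R0
Branch closes: q and ¬q both at 0.
Every branch closes; the branch above is one of them.

No, unsatisfiable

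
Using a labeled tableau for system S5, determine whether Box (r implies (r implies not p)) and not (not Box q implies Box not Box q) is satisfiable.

No, unsatisfiable

1. Box (r implies (r implies not p)) and not (not Box q implies Box not Box q), 0
2. Box (r implies (r implies not p)), 0
3. not (not Box q implies Box not Box q), 0
4. not Box q, 0
5. not Box not Box q, 0
6. r implies (r implies not p), 0
7. r implies not p, 0
8. not p, 0
9. not q, 1
10. r implies (r implies not p), 1
11. r implies not p, 1
12. not p, 1
13. Box q, 2
14. r implies (r implies not p), 2
15. q, 0
16. q, 1
Accessibility: 0R0, 0R1, 0R2, 1R0, 1R1, 1R2, 2R0, 2R1, 2R2
Branch closes: q and not q both at 1.
All branches of the tableau close; one closing branch shown above.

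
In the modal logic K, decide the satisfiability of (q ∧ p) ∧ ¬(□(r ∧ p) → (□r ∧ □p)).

1. (q ∧ p) ∧ ¬(□(r ∧ p) → (□r ∧ □p)), 0
2. q ∧ p, 0
3. ¬(□(r ∧ p) → (□r ∧ □p)), 0
4. q, 0
5. p, 0
6. □(r ∧ p), 0
7. ¬(□r ∧ □p), 0
8. ¬□p, 0
9. ¬p, 1
10. r ∧ p, 1
11. r, 1
12. p, 1
Accessibility: 0R1
Branch closes: p and ¬p both at 1.
(One branch shown.) All branches close.

No, unsatisfiable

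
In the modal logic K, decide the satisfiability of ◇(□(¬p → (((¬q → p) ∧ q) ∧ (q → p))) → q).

1. ◇(□(¬p → (((¬q → p) ∧ q) ∧ (q → p))) → q), u
2. □(¬p → (((¬q → p) ∧ q) ∧ (q → p))) → q, v
3. q, v
Accessibility: uRv

Satisfiable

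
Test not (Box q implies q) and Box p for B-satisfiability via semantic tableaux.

1. not (Box q implies q) and Box p, u
2. not (Box q implies q), u
3. Box p, u
4. Box q, u
5. not q, u
6. p, u
7. q, u
Accessibility: uRu
Branch closes: q and not q both at u.
All branches of the tableau close; one closing branch shown above.

No, unsatisfiable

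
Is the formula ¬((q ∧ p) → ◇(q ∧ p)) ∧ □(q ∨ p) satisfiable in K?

Satisfiable

1. ¬((q ∧ p) → ◇(q ∧ p)) ∧ □(q ∨ p), 0
2. ¬((q ∧ p) → ◇(q ∧ p)), 0
3. □(q ∨ p), 0
4. q ∧ p, 0
5. ¬◇(q ∧ p), 0
6. q, 0
7. p, 0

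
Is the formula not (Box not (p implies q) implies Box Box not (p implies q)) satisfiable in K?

Yes, satisfiable

1. not (Box not (p implies q) implies Box Box not (p implies q)), 0
2. Box not (p implies q), 0
3. not Box Box not (p implies q), 0
4. not Box not (p implies q), 1
5. not (p implies q), 1
6. p, 1
7. not q, 1
8. p implies q, 2
9. q, 2
Accessibility: 0R1, 1R2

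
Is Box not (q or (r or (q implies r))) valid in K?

Tableau for the negation not Box not (q or (r or (q implies r))):
1. not Box not (q or (r or (q implies r))), u
2. q or (r or (q implies r)), v
3. r or (q implies r), v
4. q implies r, v
5. r, v
Accessibility: uRv
The negation has an open branch (countermodel exists).

No, not valid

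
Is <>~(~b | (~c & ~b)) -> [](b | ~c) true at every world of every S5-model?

Invalid (countermodel exists)

Tableau for the negation ~(<>~(~b | (~c & ~b)) -> [](b | ~c)):
1. ~(<>~(~b | (~c & ~b)) -> [](b | ~c)), w0
2. <>~(~b | (~c & ~b)), w0
3. ~[](b | ~c), w0
4. ~(~b | (~c & ~b)), w1
5. b, w1
6. ~(~c & ~b), w1
7. ~(b | ~c), w2
8. ~b, w2
9. c, w2
Accessibility: w0Rw0, w0Rw1, w0Rw2, w1Rw0, w1Rw1, w1Rw2, w2Rw0, w2Rw1, w2Rw2
The negation has an open branch (countermodel exists).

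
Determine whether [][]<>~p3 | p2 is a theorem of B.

No, not valid

Tableau for the negation ~([][]<>~p3 | p2):
1. ~([][]<>~p3 | p2), u
2. ~[][]<>~p3, u
3. ~p2, u
4. ~[]<>~p3, v
5. ~<>~p3, w
6. p3, v
7. p3, w
Accessibility: uRu, uRv, vRu, vRv, vRw, wRv, wRw
The negation has an open branch (countermodel exists).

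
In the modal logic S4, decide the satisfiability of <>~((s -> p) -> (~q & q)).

1. <>~((s -> p) -> (~q & q)), 0
2. ~((s -> p) -> (~q & q)), 1
3. s -> p, 1
4. ~(~q & q), 1
5. p, 1
6. ~q, 1
Accessibility: 0R0, 0R1, 1R1

Satisfiable (open branch found)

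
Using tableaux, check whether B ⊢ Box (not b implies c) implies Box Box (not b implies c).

No, not valid

Tableau for the negation not (Box (not b implies c) implies Box Box (not b implies c)):
1. not (Box (not b implies c) implies Box Box (not b implies c)), w0
2. Box (not b implies c), w0
3. not Box Box (not b implies c), w0
4. not b implies c, w0
5. c, w0
6. not Box (not b implies c), w1
7. not b implies c, w1
8. c, w1
9. not (not b implies c), w2
10. not b, w2
11. not c, w2
Accessibility: w0Rw0, w0Rw1, w1Rw0, w1Rw1, w1Rw2, w2Rw1, w2Rw2
The negation has an open branch (countermodel exists).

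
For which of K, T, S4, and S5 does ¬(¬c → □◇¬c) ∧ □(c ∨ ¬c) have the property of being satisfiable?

S5-tableau for the formula:
1. ¬(¬c → □◇¬c) ∧ □(c ∨ ¬c), w0
2. ¬(¬c → □◇¬c), w0   [∧-rule on 1]
3. □(c ∨ ¬c), w0   [∧-rule on 1]
4. ¬c, w0   [¬→-rule on 2]
5. ¬□◇¬c, w0   [¬→-rule on 2]
6. c ∨ ¬c, w0   [□-rule on 3 via w0Rw0]
7. ¬◇¬c, w1   [¬□-rule on 5: fresh world w1, w0Rw1]
8. c ∨ ¬c, w1   [□-rule on 3 via w0Rw1]
9. c, w0   [¬◇-rule on 7 via w1Rw0]
Accessibility: w0Rw0, w0Rw1, w1Rw0, w1Rw1
Branch closes: c and ¬c both at w0.
Every branch closes (one shown): unsatisfiable in S5.
S4-tableau for the formula:
1. ¬(¬c → □◇¬c) ∧ □(c ∨ ¬c), w0
2. ¬(¬c → □◇¬c), w0   [∧-rule on 1]
3. □(c ∨ ¬c), w0   [∧-rule on 1]
4. ¬c, w0   [¬→-rule on 2]
5. ¬□◇¬c, w0   [¬→-rule on 2]
6. c ∨ ¬c, w0   [□-rule on 3 via w0Rw0]
7. ¬◇¬c, w1   [¬□-rule on 5: fresh world w1, w0Rw1]
8. c ∨ ¬c, w1   [□-rule on 3 via w0Rw1]
9. c, w1   [¬◇-rule on 7 via w1Rw1]
Accessibility: w0Rw0, w0Rw1, w1Rw1
Complete open branch: satisfiable in S4, hence also in K, T (this S4-model is also a K-model and a T-model).

K, T, S4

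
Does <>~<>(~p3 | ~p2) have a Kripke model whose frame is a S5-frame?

Satisfiable

1. <>~<>(~p3 | ~p2), u
2. ~<>(~p3 | ~p2), v
3. ~(~p3 | ~p2), u
4. p3, u
5. p2, u
6. ~(~p3 | ~p2), v
7. p3, v
8. p2, v
Accessibility: uRu, uRv, vRu, vRv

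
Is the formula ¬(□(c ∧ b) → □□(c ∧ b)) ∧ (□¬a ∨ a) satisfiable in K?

Satisfiable (open branch found)

1. ¬(□(c ∧ b) → □□(c ∧ b)) ∧ (□¬a ∨ a), u
2. ¬(□(c ∧ b) → □□(c ∧ b)), u
3. □¬a ∨ a, u
4. □(c ∧ b), u
5. ¬□□(c ∧ b), u
6. a, u
7. ¬□(c ∧ b), v
8. c ∧ b, v
9. c, v
10. b, v
11. ¬(c ∧ b), w
12. ¬b, w
Accessibility: uRv, vRw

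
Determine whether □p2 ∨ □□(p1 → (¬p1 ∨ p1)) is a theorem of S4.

Tableau for the negation ¬(□p2 ∨ □□(p1 → (¬p1 ∨ p1))):
1. ¬(□p2 ∨ □□(p1 → (¬p1 ∨ p1))), w0
2. ¬□p2, w0
3. ¬□□(p1 → (¬p1 ∨ p1)), w0
4. ¬p2, w1
5. ¬□(p1 → (¬p1 ∨ p1)), w2
6. ¬(p1 → (¬p1 ∨ p1)), w3
7. p1, w3
8. ¬(¬p1 ∨ p1), w3
9. ¬p1, w3
Accessibility: w0Rw0, w0Rw1, w0Rw2, w0Rw3, w1Rw1, w2Rw2, w2Rw3, w3Rw3
Branch closes: p1 and ¬p1 both at w3.
All branches of the negation close; one closing branch shown above.

Yes, valid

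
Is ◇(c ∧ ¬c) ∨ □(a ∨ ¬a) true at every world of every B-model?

Tableau for the negation ¬(◇(c ∧ ¬c) ∨ □(a ∨ ¬a)):
1. ¬(◇(c ∧ ¬c) ∨ □(a ∨ ¬a)), 0
2. ¬◇(c ∧ ¬c), 0   [¬∨-rule on 1]
3. ¬□(a ∨ ¬a), 0   [¬∨-rule on 1]
4. ¬(c ∧ ¬c), 0   [¬◇-rule on 2 via 0R0]
5. c, 0   [¬∧-rule on 4 (branches; this branch)]
6. ¬(a ∨ ¬a), 1   [¬□-rule on 3: fresh world 1, 0R1]
7. ¬a, 1   [¬∨-rule on 6]
8. a, 1   [¬∨-rule on 6]
Accessibility: 0R0, 0R1, 1R0, 1R1
Branch closes: a and ¬a both at 1.
Every branch of the negation's tableau closes; the branch above is one of them.

Valid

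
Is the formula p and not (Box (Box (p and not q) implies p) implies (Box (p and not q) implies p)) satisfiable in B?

1. p and not (Box (Box (p and not q) implies p) implies (Box (p and not q) implies p)), w0
2. p, w0
3. not (Box (Box (p and not q) implies p) implies (Box (p and not q) implies p)), w0
4. Box (Box (p and not q) implies p), w0
5. not (Box (p and not q) implies p), w0
6. Box (p and not q), w0
7. not p, w0
Accessibility: w0Rw0
Branch closes: p and not p both at w0.
(One branch shown.) All branches close.

Unsatisfiable (every branch closes)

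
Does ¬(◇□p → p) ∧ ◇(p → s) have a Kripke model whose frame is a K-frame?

Yes, satisfiable

1. ¬(◇□p → p) ∧ ◇(p → s), w0
2. ¬(◇□p → p), w0
3. ◇(p → s), w0
4. ◇□p, w0
5. ¬p, w0
6. p → s, w1
7. s, w1
8. □p, w2
Accessibility: w0Rw1, w0Rw2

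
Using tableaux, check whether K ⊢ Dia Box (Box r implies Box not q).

Tableau for the negation not Dia Box (Box r implies Box not q):
1. not Dia Box (Box r implies Box not q), u
The negation has an open branch (countermodel exists).

No, not valid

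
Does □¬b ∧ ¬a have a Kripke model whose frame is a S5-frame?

1. □¬b ∧ ¬a, w0
2. □¬b, w0
3. ¬a, w0
4. ¬b, w0
Accessibility: w0Rw0

Yes, satisfiable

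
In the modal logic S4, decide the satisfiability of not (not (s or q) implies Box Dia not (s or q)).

1. not (not (s or q) implies Box Dia not (s or q)), 0
2. not (s or q), 0
3. not Box Dia not (s or q), 0
4. not s, 0
5. not q, 0
6. not Dia not (s or q), 1
7. s or q, 1
8. q, 1
Accessibility: 0R0, 0R1, 1R1

Satisfiable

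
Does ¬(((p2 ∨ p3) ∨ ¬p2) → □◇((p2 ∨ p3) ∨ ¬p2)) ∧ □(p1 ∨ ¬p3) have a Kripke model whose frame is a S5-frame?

No, unsatisfiable

1. ¬(((p2 ∨ p3) ∨ ¬p2) → □◇((p2 ∨ p3) ∨ ¬p2)) ∧ □(p1 ∨ ¬p3), w0
2. ¬(((p2 ∨ p3) ∨ ¬p2) → □◇((p2 ∨ p3) ∨ ¬p2)), w0   [∧-rule on 1]
3. □(p1 ∨ ¬p3), w0   [∧-rule on 1]
4. (p2 ∨ p3) ∨ ¬p2, w0   [¬→-rule on 2]
5. ¬□◇((p2 ∨ p3) ∨ ¬p2), w0   [¬→-rule on 2]
6. p1 ∨ ¬p3, w0   [□-rule on 3 via w0Rw0]
7. p2 ∨ p3, w0   [∨-rule on 4 (branches; this branch)]
8. ¬p3, w0   [∨-rule on 6 (branches; this branch)]
9. p2, w0   [∨-rule on 7 (branches; this branch)]
10. ¬◇((p2 ∨ p3) ∨ ¬p2), w1   [¬□-rule on 5: fresh world w1, w0Rw1]
11. p1 ∨ ¬p3, w1   [□-rule on 3 via w0Rw1]
12. ¬((p2 ∨ p3) ∨ ¬p2), w0   [¬◇-rule on 10 via w1Rw0]
13. ¬(p2 ∨ p3), w0   [¬∨-rule on 12]
14. ¬p2, w0   [¬∨-rule on 13]
Accessibility: w0Rw0, w0Rw1, w1Rw0, w1Rw1
Branch closes: p2 and ¬p2 both at w0.
All branches of the tableau close; one closing branch shown above.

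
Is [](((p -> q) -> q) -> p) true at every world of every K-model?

Tableau for the negation ~[](((p -> q) -> q) -> p):
1. ~[](((p -> q) -> q) -> p), 0
2. ~(((p -> q) -> q) -> p), 1   [~[]-rule on 1: fresh world 1, 0R1]
3. (p -> q) -> q, 1   [~->-rule on 2]
4. ~p, 1   [~->-rule on 2]
5. q, 1   [->-rule on 3 (branches; this branch)]
Accessibility: 0R1
The negation has an open branch (countermodel exists).

Invalid (countermodel exists)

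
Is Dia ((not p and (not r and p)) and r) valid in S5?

No, not valid

Tableau for the negation not Dia ((not p and (not r and p)) and r):
1. not Dia ((not p and (not r and p)) and r), u
2. not ((not p and (not r and p)) and r), u
3. not r, u
Accessibility: uRu
The negation has an open branch (countermodel exists).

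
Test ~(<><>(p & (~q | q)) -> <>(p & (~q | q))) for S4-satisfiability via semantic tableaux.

1. ~(<><>(p & (~q | q)) -> <>(p & (~q | q))), w0
2. <><>(p & (~q | q)), w0
3. ~<>(p & (~q | q)), w0
4. ~(p & (~q | q)), w0
5. ~p, w0
6. <>(p & (~q | q)), w1
7. ~(p & (~q | q)), w1
8. ~p, w1
9. p & (~q | q), w2
10. p, w2
11. ~q | q, w2
12. ~(p & (~q | q)), w2
13. q, w2
14. ~(~q | q), w2
15. ~q, w2
Accessibility: w0Rw0, w0Rw1, w0Rw2, w1Rw1, w1Rw2, w2Rw2
Branch closes: q and ~q both at w2.
All branches of the tableau close; one closing branch shown above.

No, unsatisfiable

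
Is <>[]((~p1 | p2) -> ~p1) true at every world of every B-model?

No, not valid

Tableau for the negation ~<>[]((~p1 | p2) -> ~p1):
1. ~<>[]((~p1 | p2) -> ~p1), 0
2. ~[]((~p1 | p2) -> ~p1), 0   [~<>-rule on 1 via 0R0]
3. ~((~p1 | p2) -> ~p1), 1   [~[]-rule on 2: fresh world 1, 0R1]
4. ~p1 | p2, 1   [~->-rule on 3]
5. p1, 1   [~->-rule on 3]
6. ~[]((~p1 | p2) -> ~p1), 1   [~<>-rule on 1 via 0R1]
7. p2, 1   [|-rule on 4 (branches; this branch)]
8. ~((~p1 | p2) -> ~p1), 2   [~[]-rule on 6: fresh world 2, 1R2]
9. ~p1 | p2, 2   [~->-rule on 8]
10. p1, 2   [~->-rule on 8]
11. p2, 2   [|-rule on 9 (branches; this branch)]
Accessibility: 0R0, 0R1, 1R0, 1R1, 1R2, 2R1, 2R2
The negation has an open branch (countermodel exists).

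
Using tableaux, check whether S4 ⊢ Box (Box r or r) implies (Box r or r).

Yes, valid

Tableau for the negation not (Box (Box r or r) implies (Box r or r)):
1. not (Box (Box r or r) implies (Box r or r)), 0
2. Box (Box r or r), 0
3. not (Box r or r), 0
4. not Box r, 0
5. not r, 0
6. Box r or r, 0
7. Box r, 0
8. r, 0
Accessibility: 0R0
Branch closes: r and not r both at 0.
Every branch of the negation's tableau closes; the branch above is one of them.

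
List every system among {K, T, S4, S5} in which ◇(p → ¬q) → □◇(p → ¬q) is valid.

S5

S5-tableau for the negation ¬(◇(p → ¬q) → □◇(p → ¬q)):
1. ¬(◇(p → ¬q) → □◇(p → ¬q)), 0
2. ◇(p → ¬q), 0   [¬→-rule on 1]
3. ¬□◇(p → ¬q), 0   [¬→-rule on 1]
4. p → ¬q, 1   [◇-rule on 2: fresh world 1, 0R1]
5. ¬q, 1   [→-rule on 4 (branches; this branch)]
6. ¬◇(p → ¬q), 2   [¬□-rule on 3: fresh world 2, 0R2]
7. ¬(p → ¬q), 0   [¬◇-rule on 6 via 2R0]
8. p, 0   [¬→-rule on 7]
9. q, 0   [¬→-rule on 7]
10. ¬(p → ¬q), 1   [¬◇-rule on 6 via 2R1]
11. p, 1   [¬→-rule on 10]
12. q, 1   [¬→-rule on 10]
Accessibility: 0R0, 0R1, 0R2, 1R0, 1R1, 1R2, 2R0, 2R1, 2R2
Branch closes: q and ¬q both at 1.
Every branch closes (one shown): valid in S5.
S4-tableau for the negation ¬(◇(p → ¬q) → □◇(p → ¬q)):
1. ¬(◇(p → ¬q) → □◇(p → ¬q)), 0
2. ◇(p → ¬q), 0   [¬→-rule on 1]
3. ¬□◇(p → ¬q), 0   [¬→-rule on 1]
4. p → ¬q, 1   [◇-rule on 2: fresh world 1, 0R1]
5. ¬q, 1   [→-rule on 4 (branches; this branch)]
6. ¬◇(p → ¬q), 2   [¬□-rule on 3: fresh world 2, 0R2]
7. ¬(p → ¬q), 2   [¬◇-rule on 6 via 2R2]
8. p, 2   [¬→-rule on 7]
9. q, 2   [¬→-rule on 7]
Accessibility: 0R0, 0R1, 0R2, 1R1, 2R2
Complete open branch: countermodel on an S4-frame, so not valid in S4, nor in K, T (the same frame is also a K-frame and a T-frame).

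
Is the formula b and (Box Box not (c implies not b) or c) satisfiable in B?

Satisfiable

1. b and (Box Box not (c implies not b) or c), w0
2. b, w0   [and-rule on 1]
3. Box Box not (c implies not b) or c, w0   [and-rule on 1]
4. c, w0   [or-rule on 3 (branches; this branch)]
Accessibility: w0Rw0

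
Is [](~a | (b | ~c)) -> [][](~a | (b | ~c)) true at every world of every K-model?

Tableau for the negation ~([](~a | (b | ~c)) -> [][](~a | (b | ~c))):
1. ~([](~a | (b | ~c)) -> [][](~a | (b | ~c))), u
2. [](~a | (b | ~c)), u   [~->-rule on 1]
3. ~[][](~a | (b | ~c)), u   [~->-rule on 1]
4. ~[](~a | (b | ~c)), v   [~[]-rule on 3: fresh world v, uRv]
5. ~a | (b | ~c), v   [[]-rule on 2 via uRv]
6. b | ~c, v   [|-rule on 5 (branches; this branch)]
7. ~c, v   [|-rule on 6 (branches; this branch)]
8. ~(~a | (b | ~c)), w   [~[]-rule on 4: fresh world w, vRw]
9. a, w   [~|-rule on 8]
10. ~(b | ~c), w   [~|-rule on 8]
11. ~b, w   [~|-rule on 10]
12. c, w   [~|-rule on 10]
Accessibility: uRv, vRw
The negation has an open branch (countermodel exists).

Not valid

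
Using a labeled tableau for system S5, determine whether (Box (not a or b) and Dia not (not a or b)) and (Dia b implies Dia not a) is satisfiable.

Unsatisfiable (every branch closes)

1. (Box (not a or b) and Dia not (not a or b)) and (Dia b implies Dia not a), 0
2. Box (not a or b) and Dia not (not a or b), 0
3. Dia b implies Dia not a, 0
4. Box (not a or b), 0
5. Dia not (not a or b), 0
6. not a or b, 0
7. not Dia b, 0
8. not b, 0
9. not a, 0
10. not (not a or b), 1
11. a, 1
12. not b, 1
13. not a or b, 1
14. b, 1
Accessibility: 0R0, 0R1, 1R0, 1R1
Branch closes: b and not b both at 1.
Every branch closes; the branch above is one of them.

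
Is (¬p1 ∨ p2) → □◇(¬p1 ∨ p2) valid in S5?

Yes, valid

Tableau for the negation ¬((¬p1 ∨ p2) → □◇(¬p1 ∨ p2)):
1. ¬((¬p1 ∨ p2) → □◇(¬p1 ∨ p2)), w0
2. ¬p1 ∨ p2, w0
3. ¬□◇(¬p1 ∨ p2), w0
4. p2, w0
5. ¬◇(¬p1 ∨ p2), w1
6. ¬(¬p1 ∨ p2), w0
7. p1, w0
8. ¬p2, w0
Accessibility: w0Rw0, w0Rw1, w1Rw0, w1Rw1
Branch closes: p2 and ¬p2 both at w0.
All branches of the negation close; one closing branch shown above.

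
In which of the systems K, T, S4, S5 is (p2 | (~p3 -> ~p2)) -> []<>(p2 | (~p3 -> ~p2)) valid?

T, S4, S5

K-tableau for the negation ~((p2 | (~p3 -> ~p2)) -> []<>(p2 | (~p3 -> ~p2))):
1. ~((p2 | (~p3 -> ~p2)) -> []<>(p2 | (~p3 -> ~p2))), 0
2. p2 | (~p3 -> ~p2), 0   [~->-rule on 1]
3. ~[]<>(p2 | (~p3 -> ~p2)), 0   [~->-rule on 1]
4. ~p3 -> ~p2, 0   [|-rule on 2 (branches; this branch)]
5. ~p2, 0   [->-rule on 4 (branches; this branch)]
6. ~<>(p2 | (~p3 -> ~p2)), 1   [~[]-rule on 3: fresh world 1, 0R1]
Accessibility: 0R1
Complete open branch: countermodel on a K-frame, so not valid in K.
T-tableau for the negation ~((p2 | (~p3 -> ~p2)) -> []<>(p2 | (~p3 -> ~p2))):
1. ~((p2 | (~p3 -> ~p2)) -> []<>(p2 | (~p3 -> ~p2))), 0
2. p2 | (~p3 -> ~p2), 0   [~->-rule on 1]
3. ~[]<>(p2 | (~p3 -> ~p2)), 0   [~->-rule on 1]
4. ~p3 -> ~p2, 0   [|-rule on 2 (branches; this branch)]
5. ~p2, 0   [->-rule on 4 (branches; this branch)]
6. ~<>(p2 | (~p3 -> ~p2)), 1   [~[]-rule on 3: fresh world 1, 0R1]
7. ~(p2 | (~p3 -> ~p2)), 1   [~<>-rule on 6 via 1R1]
8. ~p2, 1   [~|-rule on 7]
9. ~(~p3 -> ~p2), 1   [~|-rule on 7]
10. ~p3, 1   [~->-rule on 9]
11. p2, 1   [~->-rule on 9]
Accessibility: 0R0, 0R1, 1R1
Branch closes: p2 and ~p2 both at 1.
Every branch closes (one shown): valid in T, hence also in S4, S5 (every theorem of T is a theorem of S4 and S5).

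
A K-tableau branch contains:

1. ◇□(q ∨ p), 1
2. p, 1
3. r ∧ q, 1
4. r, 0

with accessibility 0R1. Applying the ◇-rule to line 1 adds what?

a fresh world 2 with 1R2, and □(q ∨ p) at 2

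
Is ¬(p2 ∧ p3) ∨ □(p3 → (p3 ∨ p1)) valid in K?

Tableau for the negation ¬(¬(p2 ∧ p3) ∨ □(p3 → (p3 ∨ p1))):
1. ¬(¬(p2 ∧ p3) ∨ □(p3 → (p3 ∨ p1))), 0
2. p2 ∧ p3, 0
3. ¬□(p3 → (p3 ∨ p1)), 0
4. p2, 0
5. p3, 0
6. ¬(p3 → (p3 ∨ p1)), 1
7. p3, 1
8. ¬(p3 ∨ p1), 1
9. ¬p3, 1
10. ¬p1, 1
Accessibility: 0R1
Branch closes: p3 and ¬p3 both at 1.
Every branch of the negation's tableau closes; the branch above is one of them.

Yes, valid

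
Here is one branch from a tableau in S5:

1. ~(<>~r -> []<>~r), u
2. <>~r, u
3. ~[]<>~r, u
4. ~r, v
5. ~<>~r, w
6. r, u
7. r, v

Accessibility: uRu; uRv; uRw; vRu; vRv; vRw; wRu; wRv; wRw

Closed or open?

Both r and ~r appear at v.

Yes, closed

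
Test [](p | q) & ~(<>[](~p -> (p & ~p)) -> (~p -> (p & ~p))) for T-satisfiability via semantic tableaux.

Satisfiable (open branch found)

1. [](p | q) & ~(<>[](~p -> (p & ~p)) -> (~p -> (p & ~p))), u
2. [](p | q), u
3. ~(<>[](~p -> (p & ~p)) -> (~p -> (p & ~p))), u
4. <>[](~p -> (p & ~p)), u
5. ~(~p -> (p & ~p)), u
6. ~p, u
7. ~(p & ~p), u
8. p | q, u
9. q, u
10. [](~p -> (p & ~p)), v
11. p | q, v
12. ~p -> (p & ~p), v
13. q, v
14. p, v
Accessibility: uRu, uRv, vRv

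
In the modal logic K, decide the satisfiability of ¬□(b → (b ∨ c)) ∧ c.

Unsatisfiable

1. ¬□(b → (b ∨ c)) ∧ c, w0
2. ¬□(b → (b ∨ c)), w0
3. c, w0
4. ¬(b → (b ∨ c)), w1
5. b, w1
6. ¬(b ∨ c), w1
7. ¬b, w1
8. ¬c, w1
Accessibility: w0Rw1
Branch closes: b and ¬b both at w1.
Every branch closes; the branch above is one of them.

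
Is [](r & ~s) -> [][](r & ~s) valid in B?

Tableau for the negation ~([](r & ~s) -> [][](r & ~s)):
1. ~([](r & ~s) -> [][](r & ~s)), w0
2. [](r & ~s), w0
3. ~[][](r & ~s), w0
4. r & ~s, w0
5. r, w0
6. ~s, w0
7. ~[](r & ~s), w1
8. r & ~s, w1
9. r, w1
10. ~s, w1
11. ~(r & ~s), w2
12. s, w2
Accessibility: w0Rw0, w0Rw1, w1Rw0, w1Rw1, w1Rw2, w2Rw1, w2Rw2
The negation has an open branch (countermodel exists).

Invalid (countermodel exists)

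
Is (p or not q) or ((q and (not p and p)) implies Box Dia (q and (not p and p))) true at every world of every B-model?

Tableau for the negation not ((p or not q) or ((q and (not p and p)) implies Box Dia (q and (not p and p)))):
1. not ((p or not q) or ((q and (not p and p)) implies Box Dia (q and (not p and p)))), 0
2. not (p or not q), 0   [neg-or-rule on 1]
3. not ((q and (not p and p)) implies Box Dia (q and (not p and p))), 0   [neg-or-rule on 1]
4. not p, 0   [neg-or-rule on 2]
5. q, 0   [neg-or-rule on 2]
6. q and (not p and p), 0   [neg-implies-rule on 3]
7. not Box Dia (q and (not p and p)), 0   [neg-implies-rule on 3]
8. not p and p, 0   [and-rule on 6]
9. p, 0   [and-rule on 8]
Accessibility: 0R0
Branch closes: p and not p both at 0.
Every branch of the negation's tableau closes; the branch above is one of them.

Valid in B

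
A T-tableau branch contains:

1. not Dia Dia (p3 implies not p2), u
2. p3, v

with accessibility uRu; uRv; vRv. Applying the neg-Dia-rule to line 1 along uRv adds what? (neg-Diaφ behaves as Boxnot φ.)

neg-Diaφ behaves as Boxnot φ: propagate the negated body to each accessible world.

not Dia (p3 implies not p2), v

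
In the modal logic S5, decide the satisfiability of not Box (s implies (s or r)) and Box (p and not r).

No, unsatisfiable

1. not Box (s implies (s or r)) and Box (p and not r), u
2. not Box (s implies (s or r)), u
3. Box (p and not r), u
4. p and not r, u
5. p, u
6. not r, u
7. not (s implies (s or r)), v
8. s, v
9. not (s or r), v
10. not s, v
11. not r, v
Accessibility: uRu, uRv, vRu, vRv
Branch closes: s and not s both at v.
Every branch closes; the branch above is one of them.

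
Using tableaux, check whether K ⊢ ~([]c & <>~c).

Tableau for the negation []c & <>~c:
1. []c & <>~c, w0
2. []c, w0
3. <>~c, w0
4. ~c, w1
5. c, w1
Accessibility: w0Rw1
Branch closes: c and ~c both at w1.
All branches of the negation close; one closing branch shown above.

Valid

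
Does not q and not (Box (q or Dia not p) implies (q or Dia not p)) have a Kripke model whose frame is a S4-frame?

Unsatisfiable (every branch closes)

1. not q and not (Box (q or Dia not p) implies (q or Dia not p)), u
2. not q, u
3. not (Box (q or Dia not p) implies (q or Dia not p)), u
4. Box (q or Dia not p), u
5. not (q or Dia not p), u
6. not Dia not p, u
7. q or Dia not p, u
8. p, u
9. Dia not p, u
10. not p, v
11. q or Dia not p, v
12. p, v
Accessibility: uRu, uRv, vRv
Branch closes: p and not p both at v.
Every branch closes; the branch above is one of them.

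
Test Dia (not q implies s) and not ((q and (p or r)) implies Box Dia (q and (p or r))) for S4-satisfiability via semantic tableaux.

Satisfiable (open branch found)

1. Dia (not q implies s) and not ((q and (p or r)) implies Box Dia (q and (p or r))), u
2. Dia (not q implies s), u   [and-rule on 1]
3. not ((q and (p or r)) implies Box Dia (q and (p or r))), u   [and-rule on 1]
4. q and (p or r), u   [neg-implies-rule on 3]
5. not Box Dia (q and (p or r)), u   [neg-implies-rule on 3]
6. q, u   [and-rule on 4]
7. p or r, u   [and-rule on 4]
8. r, u   [or-rule on 7 (branches; this branch)]
9. not q implies s, v   [Dia-rule on 2: fresh world v, uRv]
10. s, v   [implies-rule on 9 (branches; this branch)]
11. not Dia (q and (p or r)), w   [neg-Box-rule on 5: fresh world w, uRw]
12. not (q and (p or r)), w   [neg-Dia-rule on 11 via wRw]
13. not (p or r), w   [neg-and-rule on 12 (branches; this branch)]
14. not p, w   [neg-or-rule on 13]
15. not r, w   [neg-or-rule on 13]
Accessibility: uRu, uRv, uRw, vRv, wRw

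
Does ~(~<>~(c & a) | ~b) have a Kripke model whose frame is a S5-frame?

Satisfiable (open branch found)

1. ~(~<>~(c & a) | ~b), w0
2. <>~(c & a), w0   [~|-rule on 1]
3. b, w0   [~|-rule on 1]
4. ~(c & a), w1   [<>-rule on 2: fresh world w1, w0Rw1]
5. ~a, w1   [~&-rule on 4 (branches; this branch)]
Accessibility: w0Rw0, w0Rw1, w1Rw0, w1Rw1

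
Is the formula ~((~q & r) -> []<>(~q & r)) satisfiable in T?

1. ~((~q & r) -> []<>(~q & r)), w0
2. ~q & r, w0
3. ~[]<>(~q & r), w0
4. ~q, w0
5. r, w0
6. ~<>(~q & r), w1
7. ~(~q & r), w1
8. ~r, w1
Accessibility: w0Rw0, w0Rw1, w1Rw1

Satisfiable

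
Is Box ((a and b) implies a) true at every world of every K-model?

Tableau for the negation not Box ((a and b) implies a):
1. not Box ((a and b) implies a), u
2. not ((a and b) implies a), v
3. a and b, v
4. not a, v
5. a, v
6. b, v
Accessibility: uRv
Branch closes: a and not a both at v.
Every branch of the negation's tableau closes; the branch above is one of them.

Yes, valid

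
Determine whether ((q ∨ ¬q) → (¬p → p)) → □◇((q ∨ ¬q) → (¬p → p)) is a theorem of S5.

Tableau for the negation ¬(((q ∨ ¬q) → (¬p → p)) → □◇((q ∨ ¬q) → (¬p → p))):
1. ¬(((q ∨ ¬q) → (¬p → p)) → □◇((q ∨ ¬q) → (¬p → p))), 0
2. (q ∨ ¬q) → (¬p → p), 0
3. ¬□◇((q ∨ ¬q) → (¬p → p)), 0
4. ¬p → p, 0
5. p, 0
6. ¬◇((q ∨ ¬q) → (¬p → p)), 1
7. ¬((q ∨ ¬q) → (¬p → p)), 0
8. q ∨ ¬q, 0
9. ¬(¬p → p), 0
10. ¬p, 0
Accessibility: 0R0, 0R1, 1R0, 1R1
Branch closes: p and ¬p both at 0.
Every branch of the negation's tableau closes; the branch above is one of them.

Valid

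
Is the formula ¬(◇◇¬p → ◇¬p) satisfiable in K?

Satisfiable

1. ¬(◇◇¬p → ◇¬p), w0
2. ◇◇¬p, w0
3. ¬◇¬p, w0
4. ◇¬p, w1
5. p, w1
6. ¬p, w2
Accessibility: w0Rw1, w1Rw2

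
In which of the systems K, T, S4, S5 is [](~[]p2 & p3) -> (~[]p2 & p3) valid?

T-tableau for the negation ~([](~[]p2 & p3) -> (~[]p2 & p3)):
1. ~([](~[]p2 & p3) -> (~[]p2 & p3)), u
2. [](~[]p2 & p3), u
3. ~(~[]p2 & p3), u
4. ~[]p2 & p3, u
5. ~[]p2, u
6. p3, u
7. []p2, u
8. p2, u
9. ~p2, v
10. ~[]p2 & p3, v
11. ~[]p2, v
12. p3, v
13. p2, v
Accessibility: uRu, uRv, vRv
Branch closes: p2 and ~p2 both at v.
Every branch closes (one shown): valid in T, hence also in S4, S5 (every theorem of T is a theorem of S4 and S5).
K-tableau for the negation ~([](~[]p2 & p3) -> (~[]p2 & p3)):
1. ~([](~[]p2 & p3) -> (~[]p2 & p3)), u
2. [](~[]p2 & p3), u
3. ~(~[]p2 & p3), u
4. ~p3, u
Complete open branch: countermodel on a K-frame, so not valid in K.

T, S4, S5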